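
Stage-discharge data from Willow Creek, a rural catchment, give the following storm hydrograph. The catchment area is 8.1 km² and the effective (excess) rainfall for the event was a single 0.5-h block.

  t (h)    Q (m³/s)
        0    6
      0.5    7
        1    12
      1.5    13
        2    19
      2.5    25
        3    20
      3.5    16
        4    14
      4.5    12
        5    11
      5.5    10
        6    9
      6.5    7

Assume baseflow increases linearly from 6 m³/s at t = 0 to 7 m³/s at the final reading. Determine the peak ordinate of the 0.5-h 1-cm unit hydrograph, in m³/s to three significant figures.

Direct runoff: 0.00, 0.92, 5.85, 6.77, 12.69, 18.62, 13.54, 9.46, 7.38, 5.31, 4.23, 3.15, 2.08, 0.00 m³/s; ΣQ_DR = 90.00 m³/s, peak = 18.62 m³/s.
Runoff depth d = ΣQ_DR·Δt / A = 90.00 × 1800 / (8.1 km²) = 20.00 mm.
The 1-cm UH is the DRH scaled by (10 mm)/d, so U_p = 18.62 × 10/20.00 = 9.31 m³/s.

U_p ≈ 9.31 m³/s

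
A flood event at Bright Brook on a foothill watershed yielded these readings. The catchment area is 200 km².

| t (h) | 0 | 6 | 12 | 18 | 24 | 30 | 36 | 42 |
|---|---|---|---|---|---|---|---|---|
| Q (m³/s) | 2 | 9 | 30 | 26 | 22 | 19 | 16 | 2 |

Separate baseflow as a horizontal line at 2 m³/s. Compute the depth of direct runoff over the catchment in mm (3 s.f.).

Direct runoff: 0.0, 7.0, 28.0, 24.0, 20.0, 17.0, 14.0, 0.0 m³/s; ΣQ_DR = 110.0 m³/s.
V = ΣQ_DR · Δt = 110.0 × 21600 s = 2.376 × 10^6 m³.
Over A = 200 km², depth = V / A = 11.9 mm.

d ≈ 11.9 mm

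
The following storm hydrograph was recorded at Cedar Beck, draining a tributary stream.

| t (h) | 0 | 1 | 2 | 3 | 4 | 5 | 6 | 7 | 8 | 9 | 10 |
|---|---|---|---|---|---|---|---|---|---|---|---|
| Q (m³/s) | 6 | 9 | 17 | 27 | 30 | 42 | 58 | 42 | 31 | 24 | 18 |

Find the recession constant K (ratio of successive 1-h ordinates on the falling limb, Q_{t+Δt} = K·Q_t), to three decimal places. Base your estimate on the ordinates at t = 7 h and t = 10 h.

K ≈ 0.754

Using the recession-limb readings at t = 7 h and t = 10 h: Q falls from 42 to 18 m³/s over 3 intervals.
K = (Q₂/Q₁)^(1/3) = (18/42)^(1/3) = 0.754.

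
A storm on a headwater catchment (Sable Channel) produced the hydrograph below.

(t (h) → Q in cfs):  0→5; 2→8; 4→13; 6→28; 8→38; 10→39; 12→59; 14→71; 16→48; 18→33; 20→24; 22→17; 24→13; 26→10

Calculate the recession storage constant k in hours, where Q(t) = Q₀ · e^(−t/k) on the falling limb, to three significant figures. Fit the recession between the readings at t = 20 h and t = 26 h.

k ≈ 6.85 h

On the falling limb, Q drops from 24 to 10 cfs between t = 20 h and t = 26 h (Δt = 6 h).
k = −Δt / ln(Q₂/Q₁) = −6 / ln(10/24) = 6.85 h.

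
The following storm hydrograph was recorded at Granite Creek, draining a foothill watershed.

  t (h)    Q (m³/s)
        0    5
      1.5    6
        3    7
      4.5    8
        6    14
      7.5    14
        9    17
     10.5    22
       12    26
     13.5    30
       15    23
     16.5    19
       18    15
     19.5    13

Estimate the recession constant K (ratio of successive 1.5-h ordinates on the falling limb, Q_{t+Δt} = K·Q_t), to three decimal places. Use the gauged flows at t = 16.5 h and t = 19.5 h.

K ≈ 0.827

Using the recession-limb readings at t = 16.5 h and t = 19.5 h: Q falls from 19 to 13 m³/s over 2 intervals.
K = (Q₂/Q₁)^(1/2) = (13/19)^(1/2) = 0.827.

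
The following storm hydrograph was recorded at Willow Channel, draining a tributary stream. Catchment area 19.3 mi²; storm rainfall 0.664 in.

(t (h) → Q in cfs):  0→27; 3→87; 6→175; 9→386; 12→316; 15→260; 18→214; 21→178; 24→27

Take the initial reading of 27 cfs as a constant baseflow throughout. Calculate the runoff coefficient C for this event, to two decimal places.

C ≈ 0.52

ΣQ_DR = 1427 cfs; V = ΣQ_DR·Δt = 1.541 × 10^7 ft³.
Runoff depth d = V / A = 0.3437 in.
C = d / P = 0.3437 / 0.664 = 0.52.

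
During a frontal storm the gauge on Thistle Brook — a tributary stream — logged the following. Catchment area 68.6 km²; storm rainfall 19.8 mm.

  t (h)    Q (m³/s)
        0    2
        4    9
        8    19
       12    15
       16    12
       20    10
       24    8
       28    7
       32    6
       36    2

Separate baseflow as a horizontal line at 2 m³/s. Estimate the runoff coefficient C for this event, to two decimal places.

C ≈ 0.74

ΣQ_DR = 70.00 m³/s; V = ΣQ_DR·Δt = 1.008 × 10^6 m³.
Runoff depth d = V / A = 14.69 mm.
C = d / P = 14.69 / 19.8 = 0.74.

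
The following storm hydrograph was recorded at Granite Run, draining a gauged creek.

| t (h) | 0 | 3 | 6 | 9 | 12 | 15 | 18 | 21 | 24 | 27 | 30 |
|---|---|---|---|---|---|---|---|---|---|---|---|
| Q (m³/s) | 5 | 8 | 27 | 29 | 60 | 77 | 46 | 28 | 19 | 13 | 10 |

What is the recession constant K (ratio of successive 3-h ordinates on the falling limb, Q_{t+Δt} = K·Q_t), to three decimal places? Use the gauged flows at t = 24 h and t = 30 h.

Using the recession-limb readings at t = 24 h and t = 30 h: Q falls from 19 to 10 m³/s over 2 intervals.
K = (Q₂/Q₁)^(1/2) = (10/19)^(1/2) = 0.725.

K ≈ 0.725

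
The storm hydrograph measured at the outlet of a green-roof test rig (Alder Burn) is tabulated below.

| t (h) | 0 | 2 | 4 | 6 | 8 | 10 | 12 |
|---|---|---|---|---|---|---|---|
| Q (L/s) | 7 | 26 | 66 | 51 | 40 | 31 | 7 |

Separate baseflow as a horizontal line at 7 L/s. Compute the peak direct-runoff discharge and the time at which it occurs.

Q_p = 59.0 L/s at t = 4 h

Subtracting baseflow gives direct-runoff ordinates: 0.0, 19.0, 59.0, 44.0, 33.0, 24.0, 0.0 L/s.
The maximum is 59.0 L/s, occurring at the reading for t = 4 h.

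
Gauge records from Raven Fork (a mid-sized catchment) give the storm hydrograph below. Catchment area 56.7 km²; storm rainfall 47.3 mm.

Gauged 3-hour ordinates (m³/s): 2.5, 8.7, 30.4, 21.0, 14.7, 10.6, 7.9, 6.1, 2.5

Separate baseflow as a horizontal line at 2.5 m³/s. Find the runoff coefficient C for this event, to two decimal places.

ΣQ_DR = 81.90 m³/s; V = ΣQ_DR·Δt = 8.845 × 10^5 m³.
Runoff depth d = V / A = 15.60 mm.
C = d / P = 15.60 / 47.3 = 0.33.

C ≈ 0.33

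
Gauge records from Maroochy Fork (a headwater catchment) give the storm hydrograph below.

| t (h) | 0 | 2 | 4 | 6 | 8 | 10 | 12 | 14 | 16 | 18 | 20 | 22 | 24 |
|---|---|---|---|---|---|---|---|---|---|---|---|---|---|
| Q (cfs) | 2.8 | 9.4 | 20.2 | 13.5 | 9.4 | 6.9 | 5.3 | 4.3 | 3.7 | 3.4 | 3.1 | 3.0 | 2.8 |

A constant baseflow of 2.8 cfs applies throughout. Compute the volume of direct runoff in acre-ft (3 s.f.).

V ≈ 8.50 acre-ft

Direct-runoff ordinates (Q − Q_b): 0.0, 6.6, 17.4, 10.7, 6.6, 4.1, 2.5, 1.5, 0.9, 0.6, 0.3, 0.2, 0.0 cfs.
ΣQ_DR = 51.40 cfs.
With Δt = 2 h = 7200 s, V = ΣQ_DR · Δt = 51.40 × 7200 = 3.70 × 10^5 ft³ = 8.50 acre-ft.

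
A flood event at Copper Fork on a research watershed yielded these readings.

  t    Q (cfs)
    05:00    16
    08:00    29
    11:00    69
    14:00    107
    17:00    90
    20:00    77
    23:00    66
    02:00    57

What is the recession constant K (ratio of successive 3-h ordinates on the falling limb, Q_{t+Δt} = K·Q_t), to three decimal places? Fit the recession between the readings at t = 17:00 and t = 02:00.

K ≈ 0.859

Using the recession-limb readings at t = 17:00 and t = 02:00: Q falls from 90 to 57 cfs over 3 intervals.
K = (Q₂/Q₁)^(1/3) = (57/90)^(1/3) = 0.859.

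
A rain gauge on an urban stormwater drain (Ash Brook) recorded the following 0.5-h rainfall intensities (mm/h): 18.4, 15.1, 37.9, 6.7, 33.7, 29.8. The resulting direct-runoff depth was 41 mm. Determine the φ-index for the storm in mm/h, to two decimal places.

φ ≈ 10.58 mm/h

Only the 5 blocks with intensity above φ contribute runoff: 18.4, 15.1, 37.9, 33.7, 29.8 mm/h.
Σ(I−φ)·Δt = d  ⇒  (18.4+15.1+37.9+33.7+29.8 − 5φ)·0.5 = 41
φ = (134.9 − 41/0.5) / 5 = 10.58 mm/h.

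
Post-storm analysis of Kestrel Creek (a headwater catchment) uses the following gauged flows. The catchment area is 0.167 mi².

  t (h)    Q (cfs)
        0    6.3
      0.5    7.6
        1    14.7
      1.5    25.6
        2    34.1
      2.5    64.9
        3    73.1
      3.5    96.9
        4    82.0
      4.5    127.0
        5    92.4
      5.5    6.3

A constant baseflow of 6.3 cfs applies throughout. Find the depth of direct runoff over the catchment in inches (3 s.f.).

d ≈ 2.58 in

Direct runoff: 0.0, 1.3, 8.4, 19.3, 27.8, 58.6, 66.8, 90.6, 75.7, 120.7, 86.1, 0.0 cfs; ΣQ_DR = 555.3 cfs.
V = ΣQ_DR · Δt = 555.3 × 1800 s = 9.995 × 10^5 ft³.
Over A = 0.167 mi², depth = V / A = 2.58 in.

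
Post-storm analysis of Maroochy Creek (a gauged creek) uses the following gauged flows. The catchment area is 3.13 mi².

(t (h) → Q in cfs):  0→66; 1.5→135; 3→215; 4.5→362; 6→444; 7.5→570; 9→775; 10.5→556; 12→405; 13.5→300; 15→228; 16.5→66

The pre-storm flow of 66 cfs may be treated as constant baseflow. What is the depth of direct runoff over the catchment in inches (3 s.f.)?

Direct runoff: 0.0, 69.0, 149.0, 296.0, 378.0, 504.0, 709.0, 490.0, 339.0, 234.0, 162.0, 0.0 cfs; ΣQ_DR = 3330 cfs.
V = ΣQ_DR · Δt = 3330 × 5400 s = 1.798 × 10^7 ft³.
Over A = 3.13 mi², depth = V / A = 2.47 in.

d ≈ 2.47 in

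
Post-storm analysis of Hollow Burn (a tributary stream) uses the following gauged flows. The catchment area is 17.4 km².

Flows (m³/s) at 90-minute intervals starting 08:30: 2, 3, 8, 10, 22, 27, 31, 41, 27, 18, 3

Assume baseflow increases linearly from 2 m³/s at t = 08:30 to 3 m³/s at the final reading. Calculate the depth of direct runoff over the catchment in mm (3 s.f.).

Direct runoff: 0.00, 0.90, 5.80, 7.70, 19.60, 24.50, 28.40, 38.30, 24.20, 15.10, 0.00 m³/s; ΣQ_DR = 164.5 m³/s.
V = ΣQ_DR · Δt = 164.5 × 5400 s = 8.883 × 10^5 m³.
Over A = 17.4 km², depth = V / A = 51.1 mm.

d ≈ 51.1 mm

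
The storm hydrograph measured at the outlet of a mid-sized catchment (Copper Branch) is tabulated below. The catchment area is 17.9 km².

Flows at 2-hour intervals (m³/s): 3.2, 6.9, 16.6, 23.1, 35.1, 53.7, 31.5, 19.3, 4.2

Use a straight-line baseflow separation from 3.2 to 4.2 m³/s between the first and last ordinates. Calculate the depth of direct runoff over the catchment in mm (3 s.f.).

d ≈ 64.5 mm

Direct runoff: 0.00, 3.58, 13.15, 19.52, 31.40, 49.88, 27.55, 15.22, 0.00 m³/s; ΣQ_DR = 160.3 m³/s.
V = ΣQ_DR · Δt = 160.3 × 7200 s = 1.154 × 10^6 m³.
Over A = 17.9 km², depth = V / A = 64.5 mm.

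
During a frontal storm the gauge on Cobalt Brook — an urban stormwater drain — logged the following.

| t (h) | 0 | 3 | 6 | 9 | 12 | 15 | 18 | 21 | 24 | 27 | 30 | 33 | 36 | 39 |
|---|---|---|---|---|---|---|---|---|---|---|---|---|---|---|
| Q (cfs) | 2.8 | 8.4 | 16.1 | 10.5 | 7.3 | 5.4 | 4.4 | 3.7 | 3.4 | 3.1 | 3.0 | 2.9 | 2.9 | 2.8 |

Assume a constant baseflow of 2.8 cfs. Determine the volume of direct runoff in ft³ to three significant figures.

V ≈ 4.05 × 10^5 ft³

Direct-runoff ordinates (Q − Q_b): 0.0, 5.6, 13.3, 7.7, 4.5, 2.6, 1.6, 0.9, 0.6, 0.3, 0.2, 0.1, 0.1, 0.0 cfs.
ΣQ_DR = 37.50 cfs.
With Δt = 3 h = 10800 s, V = ΣQ_DR · Δt = 37.50 × 10800 = 4.05 × 10^5 ft³.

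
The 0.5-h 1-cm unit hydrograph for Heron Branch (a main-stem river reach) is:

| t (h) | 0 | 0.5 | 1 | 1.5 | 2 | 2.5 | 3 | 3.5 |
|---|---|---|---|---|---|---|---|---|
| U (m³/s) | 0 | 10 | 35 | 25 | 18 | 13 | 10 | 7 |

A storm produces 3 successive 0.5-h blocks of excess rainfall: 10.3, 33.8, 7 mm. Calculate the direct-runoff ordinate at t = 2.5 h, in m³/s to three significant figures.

By discrete convolution, Q_j = Σ (P_i / 10 mm) · U_{j−i}.
At t = 2.5 h (j=5): Q = (10.3/10)·13 + (33.8/10)·18 + (7/10)·25 = 91.7 m³/s.

Q ≈ 91.7 m³/s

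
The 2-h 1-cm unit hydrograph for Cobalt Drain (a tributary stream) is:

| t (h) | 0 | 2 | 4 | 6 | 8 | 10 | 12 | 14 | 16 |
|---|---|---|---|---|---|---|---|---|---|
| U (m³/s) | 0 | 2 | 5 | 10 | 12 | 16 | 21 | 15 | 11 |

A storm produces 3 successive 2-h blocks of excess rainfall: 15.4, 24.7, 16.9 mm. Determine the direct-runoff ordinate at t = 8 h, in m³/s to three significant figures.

By discrete convolution, Q_j = Σ (P_i / 10 mm) · U_{j−i}.
At t = 8 h (j=4): Q = (15.4/10)·12 + (24.7/10)·10 + (16.9/10)·5 = 51.6 m³/s.

Q ≈ 51.6 m³/s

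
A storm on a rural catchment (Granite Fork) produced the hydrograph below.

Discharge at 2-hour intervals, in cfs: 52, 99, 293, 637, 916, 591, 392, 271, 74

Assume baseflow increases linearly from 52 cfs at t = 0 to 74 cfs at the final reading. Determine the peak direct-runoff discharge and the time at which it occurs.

Subtracting baseflow gives direct-runoff ordinates: 0.00, 44.25, 235.50, 576.75, 853.00, 525.25, 323.50, 199.75, 0.00 cfs.
The maximum is 853.00 cfs, occurring at the reading for t = 8 h.

Q_p = 853.00 cfs at t = 8 h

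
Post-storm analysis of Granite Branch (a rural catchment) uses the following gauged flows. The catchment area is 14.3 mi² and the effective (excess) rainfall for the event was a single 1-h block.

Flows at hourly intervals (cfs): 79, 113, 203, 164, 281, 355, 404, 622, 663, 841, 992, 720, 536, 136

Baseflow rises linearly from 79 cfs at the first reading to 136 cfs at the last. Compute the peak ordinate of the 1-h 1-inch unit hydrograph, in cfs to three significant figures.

Direct runoff: 0.00, 29.62, 115.23, 71.85, 184.46, 254.08, 298.69, 512.31, 548.92, 722.54, 869.15, 592.77, 404.38, 0.00 cfs; ΣQ_DR = 4604 cfs, peak = 869.15 cfs.
Runoff depth d = ΣQ_DR·Δt / A = 4604 × 3600 / (14.3 mi²) = 0.4989 in.
The 1-inch UH is the DRH scaled by (1 in)/d, so U_p = 869.15 × 1/0.4989 = 1740 cfs.

U_p ≈ 1740 cfs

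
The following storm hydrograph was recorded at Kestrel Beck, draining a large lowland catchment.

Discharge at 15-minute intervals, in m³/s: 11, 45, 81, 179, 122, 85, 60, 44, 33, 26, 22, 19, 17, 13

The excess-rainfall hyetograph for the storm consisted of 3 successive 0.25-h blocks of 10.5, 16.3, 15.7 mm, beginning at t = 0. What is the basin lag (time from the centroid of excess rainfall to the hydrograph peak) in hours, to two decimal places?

t_L ≈ 0.34 h

Centroid of excess rainfall: t_c = Σ P_i·t̄_i / ΣP_i = 0.4056 h (block centres at 0.125, 0.375, 0.625 h).
Hydrograph peak occurs at t = 0.75 h, so basin lag t_L = 0.75 − 0.4056 = 0.34 h.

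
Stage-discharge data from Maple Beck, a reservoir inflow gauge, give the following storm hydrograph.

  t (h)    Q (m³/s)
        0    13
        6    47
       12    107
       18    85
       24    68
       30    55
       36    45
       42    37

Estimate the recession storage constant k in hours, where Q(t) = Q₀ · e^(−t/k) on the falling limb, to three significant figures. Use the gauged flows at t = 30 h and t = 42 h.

k ≈ 30.3 h

On the falling limb, Q drops from 55 to 37 m³/s between t = 30 h and t = 42 h (Δt = 12 h).
k = −Δt / ln(Q₂/Q₁) = −12 / ln(37/55) = 30.3 h.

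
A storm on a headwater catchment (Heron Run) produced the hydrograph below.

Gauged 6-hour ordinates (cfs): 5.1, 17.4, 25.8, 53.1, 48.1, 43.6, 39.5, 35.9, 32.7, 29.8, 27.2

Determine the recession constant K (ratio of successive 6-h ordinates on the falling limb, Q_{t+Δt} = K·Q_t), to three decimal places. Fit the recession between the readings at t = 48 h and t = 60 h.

Using the recession-limb readings at t = 48 h and t = 60 h: Q falls from 32.7 to 27.2 cfs over 2 intervals.
K = (Q₂/Q₁)^(1/2) = (27.2/32.7)^(1/2) = 0.912.

K ≈ 0.912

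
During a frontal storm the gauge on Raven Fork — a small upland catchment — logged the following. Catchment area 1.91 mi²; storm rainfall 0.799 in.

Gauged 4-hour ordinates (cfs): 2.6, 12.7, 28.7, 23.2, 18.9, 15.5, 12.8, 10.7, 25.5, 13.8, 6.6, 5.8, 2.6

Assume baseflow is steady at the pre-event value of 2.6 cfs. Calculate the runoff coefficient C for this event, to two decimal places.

ΣQ_DR = 145.6 cfs; V = ΣQ_DR·Δt = 2.097 × 10^6 ft³.
Runoff depth d = V / A = 0.4725 in.
C = d / P = 0.4725 / 0.799 = 0.59.

C ≈ 0.59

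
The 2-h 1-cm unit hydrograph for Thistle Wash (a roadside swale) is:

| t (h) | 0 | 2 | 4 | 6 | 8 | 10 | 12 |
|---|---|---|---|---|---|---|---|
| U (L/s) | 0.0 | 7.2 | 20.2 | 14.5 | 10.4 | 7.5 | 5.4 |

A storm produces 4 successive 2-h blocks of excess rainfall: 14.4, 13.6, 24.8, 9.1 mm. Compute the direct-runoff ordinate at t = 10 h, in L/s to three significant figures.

By discrete convolution, Q_j = Σ (P_i / 10 mm) · U_{j−i}.
At t = 10 h (j=5): Q = (14.4/10)·7.5 + (13.6/10)·10.4 + (24.8/10)·14.5 + (9.1/10)·20.2 = 79.3 L/s.

Q ≈ 79.3 L/s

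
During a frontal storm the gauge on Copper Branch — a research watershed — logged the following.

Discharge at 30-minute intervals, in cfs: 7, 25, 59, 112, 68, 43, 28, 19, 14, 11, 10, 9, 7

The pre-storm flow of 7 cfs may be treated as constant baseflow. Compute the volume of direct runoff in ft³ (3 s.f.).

Direct-runoff ordinates (Q − Q_b): 0.0, 18.0, 52.0, 105.0, 61.0, 36.0, 21.0, 12.0, 7.0, 4.0, 3.0, 2.0, 0.0 cfs.
ΣQ_DR = 321.0 cfs.
With Δt = 0.5 h = 1800 s, V = ΣQ_DR · Δt = 321.0 × 1800 = 5.78 × 10^5 ft³.

V ≈ 5.78 × 10^5 ft³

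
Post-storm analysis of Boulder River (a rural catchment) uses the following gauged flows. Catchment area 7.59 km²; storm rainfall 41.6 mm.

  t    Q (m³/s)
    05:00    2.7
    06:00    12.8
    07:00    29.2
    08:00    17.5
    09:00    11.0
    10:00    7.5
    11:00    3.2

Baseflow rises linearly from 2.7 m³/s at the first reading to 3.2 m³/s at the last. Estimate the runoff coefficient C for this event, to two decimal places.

ΣQ_DR = 63.25 m³/s; V = ΣQ_DR·Δt = 2.277 × 10^5 m³.
Runoff depth d = V / A = 30.00 mm.
C = d / P = 30.00 / 41.6 = 0.72.

C ≈ 0.72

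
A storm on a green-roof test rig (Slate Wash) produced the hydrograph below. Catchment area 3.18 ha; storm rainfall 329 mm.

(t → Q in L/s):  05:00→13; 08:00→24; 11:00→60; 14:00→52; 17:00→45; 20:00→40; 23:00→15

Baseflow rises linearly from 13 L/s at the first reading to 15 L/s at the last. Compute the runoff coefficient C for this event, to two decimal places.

C ≈ 0.16

ΣQ_DR = 151.0 L/s; V = ΣQ_DR·Δt = 1.631 × 10^6 L.
Runoff depth d = V / A = 51.28 mm.
C = d / P = 51.28 / 329 = 0.16.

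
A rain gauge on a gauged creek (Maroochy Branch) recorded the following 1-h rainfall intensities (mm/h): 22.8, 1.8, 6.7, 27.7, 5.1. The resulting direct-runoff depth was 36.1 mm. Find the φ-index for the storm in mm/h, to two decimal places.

φ ≈ 7.20 mm/h

Only the 2 blocks with intensity above φ contribute runoff: 22.8, 27.7 mm/h.
Σ(I−φ)·Δt = d  ⇒  (22.8+27.7 − 2φ)·1 = 36.1
φ = (50.50 − 36.1/1) / 2 = 7.20 mm/h.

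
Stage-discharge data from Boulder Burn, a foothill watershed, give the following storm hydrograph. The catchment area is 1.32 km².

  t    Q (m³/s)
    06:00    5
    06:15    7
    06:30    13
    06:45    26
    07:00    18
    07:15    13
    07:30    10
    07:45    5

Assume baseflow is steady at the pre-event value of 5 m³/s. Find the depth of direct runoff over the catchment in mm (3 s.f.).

d ≈ 38.9 mm

Direct runoff: 0.0, 2.0, 8.0, 21.0, 13.0, 8.0, 5.0, 0.0 m³/s; ΣQ_DR = 57.00 m³/s.
V = ΣQ_DR · Δt = 57.00 × 900 s = 51300 m³.
Over A = 1.32 km², depth = V / A = 38.9 mm.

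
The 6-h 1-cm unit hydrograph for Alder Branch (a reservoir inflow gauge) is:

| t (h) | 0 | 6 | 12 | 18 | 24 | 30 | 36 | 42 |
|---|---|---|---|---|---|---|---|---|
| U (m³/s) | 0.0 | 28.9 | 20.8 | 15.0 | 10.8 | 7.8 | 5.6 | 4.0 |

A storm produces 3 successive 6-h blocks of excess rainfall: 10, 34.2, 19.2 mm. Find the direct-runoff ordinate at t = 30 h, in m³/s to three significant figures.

Q ≈ 73.5 m³/s

By discrete convolution, Q_j = Σ (P_i / 10 mm) · U_{j−i}.
At t = 30 h (j=5): Q = (10/10)·7.8 + (34.2/10)·10.8 + (19.2/10)·15.0 = 73.5 m³/s.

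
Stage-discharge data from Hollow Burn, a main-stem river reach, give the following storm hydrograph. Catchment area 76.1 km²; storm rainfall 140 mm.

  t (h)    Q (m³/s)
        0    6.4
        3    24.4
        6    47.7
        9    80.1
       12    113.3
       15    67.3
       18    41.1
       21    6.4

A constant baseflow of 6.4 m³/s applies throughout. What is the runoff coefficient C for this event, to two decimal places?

ΣQ_DR = 335.5 m³/s; V = ΣQ_DR·Δt = 3.623 × 10^6 m³.
Runoff depth d = V / A = 47.61 mm.
C = d / P = 47.61 / 140 = 0.34.

C ≈ 0.34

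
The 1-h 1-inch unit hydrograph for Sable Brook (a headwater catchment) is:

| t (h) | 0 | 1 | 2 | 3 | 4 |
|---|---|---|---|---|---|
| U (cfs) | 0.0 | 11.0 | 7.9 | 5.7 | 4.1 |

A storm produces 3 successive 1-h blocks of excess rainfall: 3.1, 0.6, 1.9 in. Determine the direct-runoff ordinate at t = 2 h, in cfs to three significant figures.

Q ≈ 31.1 cfs

By discrete convolution, Q_j = Σ (P_i / 1 in) · U_{j−i}.
At t = 2 h (j=2): Q = (3.1/1)·7.9 + (0.6/1)·11.0 + (1.9/1)·0.0 = 31.1 cfs.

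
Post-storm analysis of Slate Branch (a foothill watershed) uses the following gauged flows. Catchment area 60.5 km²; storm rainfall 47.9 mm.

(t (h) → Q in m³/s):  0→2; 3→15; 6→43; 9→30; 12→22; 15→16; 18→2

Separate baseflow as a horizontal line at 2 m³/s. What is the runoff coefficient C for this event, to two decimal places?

ΣQ_DR = 116.0 m³/s; V = ΣQ_DR·Δt = 1.253 × 10^6 m³.
Runoff depth d = V / A = 20.71 mm.
C = d / P = 20.71 / 47.9 = 0.43.

C ≈ 0.43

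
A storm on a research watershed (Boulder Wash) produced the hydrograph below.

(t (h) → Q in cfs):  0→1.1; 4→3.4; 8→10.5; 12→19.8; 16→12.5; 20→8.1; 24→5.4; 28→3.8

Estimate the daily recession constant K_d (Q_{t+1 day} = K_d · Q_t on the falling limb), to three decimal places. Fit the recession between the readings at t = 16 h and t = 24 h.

Between t = 16 h and t = 24 h the flow falls from 12.5 to 5.4 cfs over 2×4 h = 8 h.
Per-interval ratio K = (5.4/12.5)^(1/2) = 0.6573; K_d = K^(24/4) = 0.081.

K_d ≈ 0.081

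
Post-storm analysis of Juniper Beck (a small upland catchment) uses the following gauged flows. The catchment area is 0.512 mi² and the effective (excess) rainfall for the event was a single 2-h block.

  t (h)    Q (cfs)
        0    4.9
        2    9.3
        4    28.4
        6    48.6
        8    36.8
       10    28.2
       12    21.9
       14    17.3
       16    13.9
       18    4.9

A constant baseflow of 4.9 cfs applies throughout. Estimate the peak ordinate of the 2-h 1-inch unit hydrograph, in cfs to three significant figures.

Direct runoff: 0.0, 4.4, 23.5, 43.7, 31.9, 23.3, 17.0, 12.4, 9.0, 0.0 cfs; ΣQ_DR = 165.2 cfs, peak = 43.7 cfs.
Runoff depth d = ΣQ_DR·Δt / A = 165.2 × 7200 / (0.512 mi²) = 1.000 in.
The 1-inch UH is the DRH scaled by (1 in)/d, so U_p = 43.7 × 1/1.000 = 43.7 cfs.

U_p ≈ 43.7 cfs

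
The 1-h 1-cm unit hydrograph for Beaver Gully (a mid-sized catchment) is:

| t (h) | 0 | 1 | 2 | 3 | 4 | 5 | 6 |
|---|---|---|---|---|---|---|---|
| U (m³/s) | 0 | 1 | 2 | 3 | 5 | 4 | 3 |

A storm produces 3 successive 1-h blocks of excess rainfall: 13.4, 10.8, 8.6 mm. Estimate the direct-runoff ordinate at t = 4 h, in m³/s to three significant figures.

By discrete convolution, Q_j = Σ (P_i / 10 mm) · U_{j−i}.
At t = 4 h (j=4): Q = (13.4/10)·5 + (10.8/10)·3 + (8.6/10)·2 = 11.7 m³/s.

Q ≈ 11.7 m³/s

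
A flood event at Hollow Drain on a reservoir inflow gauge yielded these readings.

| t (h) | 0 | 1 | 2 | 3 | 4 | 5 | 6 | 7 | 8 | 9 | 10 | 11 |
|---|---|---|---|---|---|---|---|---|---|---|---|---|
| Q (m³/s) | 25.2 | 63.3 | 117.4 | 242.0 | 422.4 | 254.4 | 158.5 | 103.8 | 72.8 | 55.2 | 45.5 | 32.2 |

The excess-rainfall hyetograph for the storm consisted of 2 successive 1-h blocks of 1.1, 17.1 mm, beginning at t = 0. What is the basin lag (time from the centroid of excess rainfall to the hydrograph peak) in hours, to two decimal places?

t_L ≈ 2.56 h

Centroid of excess rainfall: t_c = Σ P_i·t̄_i / ΣP_i = 1.4396 h (block centres at 0.5, 1.5 h).
Hydrograph peak occurs at t = 4 h, so basin lag t_L = 4 − 1.4396 = 2.56 h.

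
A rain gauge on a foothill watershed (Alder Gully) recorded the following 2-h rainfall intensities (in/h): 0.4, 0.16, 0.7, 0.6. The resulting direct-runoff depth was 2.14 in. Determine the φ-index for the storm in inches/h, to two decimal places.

Only the 3 blocks with intensity above φ contribute runoff: 0.4, 0.7, 0.6 in/h.
Σ(I−φ)·Δt = d  ⇒  (0.4+0.7+0.6 − 3φ)·2 = 2.14
φ = (1.700 − 2.14/2) / 3 = 0.21 in/h.

φ ≈ 0.21 in/h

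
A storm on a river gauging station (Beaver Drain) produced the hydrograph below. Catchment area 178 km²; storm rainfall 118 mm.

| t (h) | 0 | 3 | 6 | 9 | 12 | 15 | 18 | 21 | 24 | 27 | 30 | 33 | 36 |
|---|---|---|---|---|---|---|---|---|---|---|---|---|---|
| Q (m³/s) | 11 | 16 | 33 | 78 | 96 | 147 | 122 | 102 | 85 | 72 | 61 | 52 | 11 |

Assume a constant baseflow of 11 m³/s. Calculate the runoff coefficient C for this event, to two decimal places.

C ≈ 0.38

ΣQ_DR = 743.0 m³/s; V = ΣQ_DR·Δt = 8.024 × 10^6 m³.
Runoff depth d = V / A = 45.08 mm.
C = d / P = 45.08 / 118 = 0.38.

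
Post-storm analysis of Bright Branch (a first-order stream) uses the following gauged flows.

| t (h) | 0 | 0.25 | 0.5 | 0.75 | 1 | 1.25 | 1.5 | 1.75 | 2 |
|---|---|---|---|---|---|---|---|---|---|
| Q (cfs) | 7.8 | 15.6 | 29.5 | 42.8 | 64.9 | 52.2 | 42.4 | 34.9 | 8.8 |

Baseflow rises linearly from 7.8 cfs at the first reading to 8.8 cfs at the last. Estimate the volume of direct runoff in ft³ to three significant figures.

Direct-runoff ordinates (Q − Q_b): 0.00, 7.67, 21.45, 34.62, 56.60, 43.77, 33.85, 26.23, 0.00 cfs.
ΣQ_DR = 224.2 cfs.
With Δt = 0.25 h = 900 s, V = ΣQ_DR · Δt = 224.2 × 900 = 2.02 × 10^5 ft³.

V ≈ 2.02 × 10^5 ft³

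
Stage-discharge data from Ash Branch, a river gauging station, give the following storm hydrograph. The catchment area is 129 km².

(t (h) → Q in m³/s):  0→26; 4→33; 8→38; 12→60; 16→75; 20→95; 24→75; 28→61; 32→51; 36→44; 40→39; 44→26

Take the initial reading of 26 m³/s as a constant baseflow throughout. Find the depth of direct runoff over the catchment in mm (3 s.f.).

d ≈ 34.7 mm

Direct runoff: 0.0, 7.0, 12.0, 34.0, 49.0, 69.0, 49.0, 35.0, 25.0, 18.0, 13.0, 0.0 m³/s; ΣQ_DR = 311.0 m³/s.
V = ΣQ_DR · Δt = 311.0 × 14400 s = 4.478 × 10^6 m³.
Over A = 129 km², depth = V / A = 34.7 mm.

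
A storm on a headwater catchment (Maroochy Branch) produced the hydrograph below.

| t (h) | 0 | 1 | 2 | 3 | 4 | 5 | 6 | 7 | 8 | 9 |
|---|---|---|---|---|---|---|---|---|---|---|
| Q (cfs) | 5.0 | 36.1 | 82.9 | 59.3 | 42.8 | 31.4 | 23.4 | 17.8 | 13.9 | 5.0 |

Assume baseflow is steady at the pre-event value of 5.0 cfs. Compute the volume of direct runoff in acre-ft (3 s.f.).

Direct-runoff ordinates (Q − Q_b): 0.0, 31.1, 77.9, 54.3, 37.8, 26.4, 18.4, 12.8, 8.9, 0.0 cfs.
ΣQ_DR = 267.6 cfs.
With Δt = 1 h = 3600 s, V = ΣQ_DR · Δt = 267.6 × 3600 = 9.63 × 10^5 ft³ = 22.1 acre-ft.

V ≈ 22.1 acre-ft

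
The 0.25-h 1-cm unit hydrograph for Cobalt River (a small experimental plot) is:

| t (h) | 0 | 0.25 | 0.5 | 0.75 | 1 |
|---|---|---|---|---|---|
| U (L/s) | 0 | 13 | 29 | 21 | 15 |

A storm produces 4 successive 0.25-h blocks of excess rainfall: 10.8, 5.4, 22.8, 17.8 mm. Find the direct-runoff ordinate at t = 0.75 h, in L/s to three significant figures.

Q ≈ 68.0 L/s

By discrete convolution, Q_j = Σ (P_i / 10 mm) · U_{j−i}.
At t = 0.75 h (j=3): Q = (10.8/10)·21 + (5.4/10)·29 + (22.8/10)·13 + (17.8/10)·0 = 68.0 L/s.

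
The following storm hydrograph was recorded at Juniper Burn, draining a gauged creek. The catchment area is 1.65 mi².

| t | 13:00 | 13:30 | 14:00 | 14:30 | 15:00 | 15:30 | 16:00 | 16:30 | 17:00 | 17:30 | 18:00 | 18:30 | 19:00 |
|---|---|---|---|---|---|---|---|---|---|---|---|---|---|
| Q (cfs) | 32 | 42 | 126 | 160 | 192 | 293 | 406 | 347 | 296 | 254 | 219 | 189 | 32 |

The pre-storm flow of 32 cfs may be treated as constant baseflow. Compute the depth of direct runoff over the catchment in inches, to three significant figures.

d ≈ 1.02 in

Direct runoff: 0.0, 10.0, 94.0, 128.0, 160.0, 261.0, 374.0, 315.0, 264.0, 222.0, 187.0, 157.0, 0.0 cfs; ΣQ_DR = 2172 cfs.
V = ΣQ_DR · Δt = 2172 × 1800 s = 3.910 × 10^6 ft³.
Over A = 1.65 mi², depth = V / A = 1.02 in.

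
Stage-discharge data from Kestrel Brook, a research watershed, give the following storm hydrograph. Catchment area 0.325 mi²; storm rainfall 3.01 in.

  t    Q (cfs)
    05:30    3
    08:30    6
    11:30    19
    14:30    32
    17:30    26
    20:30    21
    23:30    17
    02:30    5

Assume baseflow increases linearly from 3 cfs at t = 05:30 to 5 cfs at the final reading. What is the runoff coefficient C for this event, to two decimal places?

C ≈ 0.46

ΣQ_DR = 97.00 cfs; V = ΣQ_DR·Δt = 1.048 × 10^6 ft³.
Runoff depth d = V / A = 1.387 in.
C = d / P = 1.387 / 3.01 = 0.46.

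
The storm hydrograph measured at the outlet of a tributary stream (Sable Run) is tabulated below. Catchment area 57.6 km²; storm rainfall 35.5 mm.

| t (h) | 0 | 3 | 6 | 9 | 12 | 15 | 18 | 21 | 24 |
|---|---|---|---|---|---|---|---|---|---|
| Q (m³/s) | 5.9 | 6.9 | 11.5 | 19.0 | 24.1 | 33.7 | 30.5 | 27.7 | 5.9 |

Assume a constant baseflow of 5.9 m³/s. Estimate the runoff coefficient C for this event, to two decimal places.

ΣQ_DR = 112.1 m³/s; V = ΣQ_DR·Δt = 1.211 × 10^6 m³.
Runoff depth d = V / A = 21.02 mm.
C = d / P = 21.02 / 35.5 = 0.59.

C ≈ 0.59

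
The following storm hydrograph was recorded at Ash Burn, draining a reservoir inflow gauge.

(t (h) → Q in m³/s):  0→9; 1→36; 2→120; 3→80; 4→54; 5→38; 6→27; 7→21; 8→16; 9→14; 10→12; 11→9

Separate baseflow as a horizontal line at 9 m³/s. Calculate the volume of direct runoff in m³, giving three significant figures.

Direct-runoff ordinates (Q − Q_b): 0.0, 27.0, 111.0, 71.0, 45.0, 29.0, 18.0, 12.0, 7.0, 5.0, 3.0, 0.0 m³/s.
ΣQ_DR = 328.0 m³/s.
With Δt = 1 h = 3600 s, V = ΣQ_DR · Δt = 328.0 × 3600 = 1.18 × 10^6 m³.

V ≈ 1.18 × 10^6 m³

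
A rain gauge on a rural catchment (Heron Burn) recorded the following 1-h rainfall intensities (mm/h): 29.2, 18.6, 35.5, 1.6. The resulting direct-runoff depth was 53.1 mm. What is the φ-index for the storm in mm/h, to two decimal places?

Only the 3 blocks with intensity above φ contribute runoff: 29.2, 18.6, 35.5 mm/h.
Σ(I−φ)·Δt = d  ⇒  (29.2+18.6+35.5 − 3φ)·1 = 53.1
φ = (83.30 − 53.1/1) / 3 = 10.07 mm/h.

φ ≈ 10.07 mm/h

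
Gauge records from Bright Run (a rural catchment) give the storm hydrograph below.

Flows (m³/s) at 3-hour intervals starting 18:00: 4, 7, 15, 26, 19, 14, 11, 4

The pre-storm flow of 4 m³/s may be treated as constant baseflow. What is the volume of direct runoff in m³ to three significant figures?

V ≈ 7.34 × 10^5 m³

Direct-runoff ordinates (Q − Q_b): 0.0, 3.0, 11.0, 22.0, 15.0, 10.0, 7.0, 0.0 m³/s.
ΣQ_DR = 68.00 m³/s.
With Δt = 3 h = 10800 s, V = ΣQ_DR · Δt = 68.00 × 10800 = 7.34 × 10^5 m³.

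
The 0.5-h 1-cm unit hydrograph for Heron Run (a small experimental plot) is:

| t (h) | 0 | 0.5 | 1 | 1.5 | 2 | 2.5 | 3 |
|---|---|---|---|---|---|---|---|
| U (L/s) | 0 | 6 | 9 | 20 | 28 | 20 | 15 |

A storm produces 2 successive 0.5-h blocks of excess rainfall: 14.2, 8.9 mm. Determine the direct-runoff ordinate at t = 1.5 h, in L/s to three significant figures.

By discrete convolution, Q_j = Σ (P_i / 10 mm) · U_{j−i}.
At t = 1.5 h (j=3): Q = (14.2/10)·20 + (8.9/10)·9 = 36.4 L/s.

Q ≈ 36.4 L/s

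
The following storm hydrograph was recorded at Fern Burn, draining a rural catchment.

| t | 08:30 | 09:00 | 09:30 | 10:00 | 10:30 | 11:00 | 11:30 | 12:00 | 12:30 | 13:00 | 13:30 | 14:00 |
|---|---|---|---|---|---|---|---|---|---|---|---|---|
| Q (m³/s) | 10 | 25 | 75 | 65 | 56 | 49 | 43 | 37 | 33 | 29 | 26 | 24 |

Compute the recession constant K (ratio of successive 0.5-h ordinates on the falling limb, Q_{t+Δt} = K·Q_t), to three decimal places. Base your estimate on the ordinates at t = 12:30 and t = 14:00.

K ≈ 0.899

Using the recession-limb readings at t = 12:30 and t = 14:00: Q falls from 33 to 24 m³/s over 3 intervals.
K = (Q₂/Q₁)^(1/3) = (24/33)^(1/3) = 0.899.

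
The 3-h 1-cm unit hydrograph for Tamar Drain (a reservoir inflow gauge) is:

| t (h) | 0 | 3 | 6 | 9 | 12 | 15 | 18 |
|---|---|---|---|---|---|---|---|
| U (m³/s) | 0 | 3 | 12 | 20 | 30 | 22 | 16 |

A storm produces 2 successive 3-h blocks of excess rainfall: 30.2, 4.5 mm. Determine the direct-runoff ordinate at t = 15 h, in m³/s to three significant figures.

By discrete convolution, Q_j = Σ (P_i / 10 mm) · U_{j−i}.
At t = 15 h (j=5): Q = (30.2/10)·22 + (4.5/10)·30 = 79.9 m³/s.

Q ≈ 79.9 m³/s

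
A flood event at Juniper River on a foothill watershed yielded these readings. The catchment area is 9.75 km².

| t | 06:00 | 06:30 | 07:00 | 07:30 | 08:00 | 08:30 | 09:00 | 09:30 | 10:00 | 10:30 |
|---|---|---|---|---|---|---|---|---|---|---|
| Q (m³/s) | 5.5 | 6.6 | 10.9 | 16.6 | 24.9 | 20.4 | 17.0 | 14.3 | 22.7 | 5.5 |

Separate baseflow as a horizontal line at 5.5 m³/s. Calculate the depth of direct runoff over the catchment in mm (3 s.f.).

Direct runoff: 0.0, 1.1, 5.4, 11.1, 19.4, 14.9, 11.5, 8.8, 17.2, 0.0 m³/s; ΣQ_DR = 89.40 m³/s.
V = ΣQ_DR · Δt = 89.40 × 1800 s = 1.609 × 10^5 m³.
Over A = 9.75 km², depth = V / A = 16.5 mm.

d ≈ 16.5 mm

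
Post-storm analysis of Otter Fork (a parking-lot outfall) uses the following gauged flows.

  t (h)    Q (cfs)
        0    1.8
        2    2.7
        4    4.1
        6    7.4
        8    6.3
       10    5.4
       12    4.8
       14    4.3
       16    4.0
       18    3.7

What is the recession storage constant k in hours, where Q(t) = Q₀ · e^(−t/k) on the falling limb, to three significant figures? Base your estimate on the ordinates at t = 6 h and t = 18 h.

k ≈ 17.3 h

On the falling limb, Q drops from 7.4 to 3.7 cfs between t = 6 h and t = 18 h (Δt = 12 h).
k = −Δt / ln(Q₂/Q₁) = −12 / ln(3.7/7.4) = 17.3 h.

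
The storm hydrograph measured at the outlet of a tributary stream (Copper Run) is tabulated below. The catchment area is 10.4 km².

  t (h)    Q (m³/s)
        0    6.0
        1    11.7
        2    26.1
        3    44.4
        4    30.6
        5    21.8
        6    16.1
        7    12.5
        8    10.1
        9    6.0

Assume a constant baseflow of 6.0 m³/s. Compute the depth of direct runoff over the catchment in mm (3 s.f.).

d ≈ 43.4 mm

Direct runoff: 0.0, 5.7, 20.1, 38.4, 24.6, 15.8, 10.1, 6.5, 4.1, 0.0 m³/s; ΣQ_DR = 125.3 m³/s.
V = ΣQ_DR · Δt = 125.3 × 3600 s = 4.511 × 10^5 m³.
Over A = 10.4 km², depth = V / A = 43.4 mm.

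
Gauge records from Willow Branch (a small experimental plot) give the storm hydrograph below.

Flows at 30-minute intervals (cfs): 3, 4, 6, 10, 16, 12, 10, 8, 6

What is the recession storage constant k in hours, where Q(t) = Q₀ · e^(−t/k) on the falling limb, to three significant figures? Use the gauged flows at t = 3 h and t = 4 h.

On the falling limb, Q drops from 10 to 6 cfs between t = 3 h and t = 4 h (Δt = 1 h).
k = −Δt / ln(Q₂/Q₁) = −1 / ln(6/10) = 1.96 h.

k ≈ 1.96 h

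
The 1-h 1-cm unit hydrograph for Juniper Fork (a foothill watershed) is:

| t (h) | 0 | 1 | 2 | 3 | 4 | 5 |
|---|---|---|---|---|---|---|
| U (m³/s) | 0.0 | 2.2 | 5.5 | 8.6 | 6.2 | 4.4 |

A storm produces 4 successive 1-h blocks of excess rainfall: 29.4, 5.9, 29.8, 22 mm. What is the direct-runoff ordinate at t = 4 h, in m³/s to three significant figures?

Q ≈ 44.5 m³/s

By discrete convolution, Q_j = Σ (P_i / 10 mm) · U_{j−i}.
At t = 4 h (j=4): Q = (29.4/10)·6.2 + (5.9/10)·8.6 + (29.8/10)·5.5 + (22/10)·2.2 = 44.5 m³/s.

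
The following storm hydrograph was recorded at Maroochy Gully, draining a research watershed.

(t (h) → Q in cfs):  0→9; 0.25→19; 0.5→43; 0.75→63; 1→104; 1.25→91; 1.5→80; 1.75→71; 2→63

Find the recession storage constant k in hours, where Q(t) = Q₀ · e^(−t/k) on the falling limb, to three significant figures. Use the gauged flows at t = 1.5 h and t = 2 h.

On the falling limb, Q drops from 80 to 63 cfs between t = 1.5 h and t = 2 h (Δt = 0.5 h).
k = −Δt / ln(Q₂/Q₁) = −0.5 / ln(63/80) = 2.09 h.

k ≈ 2.09 h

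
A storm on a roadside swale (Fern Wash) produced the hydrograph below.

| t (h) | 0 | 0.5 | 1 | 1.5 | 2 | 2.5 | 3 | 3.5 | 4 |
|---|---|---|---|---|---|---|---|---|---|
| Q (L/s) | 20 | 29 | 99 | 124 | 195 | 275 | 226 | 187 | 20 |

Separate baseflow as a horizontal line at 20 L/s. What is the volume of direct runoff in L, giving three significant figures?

V ≈ 1.79 × 10^6 L

Direct-runoff ordinates (Q − Q_b): 0.0, 9.0, 79.0, 104.0, 175.0, 255.0, 206.0, 167.0, 0.0 L/s.
ΣQ_DR = 995.0 L/s.
With Δt = 0.5 h = 1800 s, V = ΣQ_DR · Δt = 995.0 × 1800 = 1.79 × 10^6 L.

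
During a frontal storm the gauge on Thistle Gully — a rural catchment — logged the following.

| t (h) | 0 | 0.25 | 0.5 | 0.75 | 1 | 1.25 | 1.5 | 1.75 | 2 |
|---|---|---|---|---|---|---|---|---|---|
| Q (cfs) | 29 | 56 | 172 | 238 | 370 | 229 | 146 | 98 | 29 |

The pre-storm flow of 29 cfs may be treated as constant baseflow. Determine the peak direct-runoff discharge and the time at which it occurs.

Subtracting baseflow gives direct-runoff ordinates: 0.0, 27.0, 143.0, 209.0, 341.0, 200.0, 117.0, 69.0, 0.0 cfs.
The maximum is 341.0 cfs, occurring at the reading for t = 1 h.

Q_p = 341.0 cfs at t = 1 h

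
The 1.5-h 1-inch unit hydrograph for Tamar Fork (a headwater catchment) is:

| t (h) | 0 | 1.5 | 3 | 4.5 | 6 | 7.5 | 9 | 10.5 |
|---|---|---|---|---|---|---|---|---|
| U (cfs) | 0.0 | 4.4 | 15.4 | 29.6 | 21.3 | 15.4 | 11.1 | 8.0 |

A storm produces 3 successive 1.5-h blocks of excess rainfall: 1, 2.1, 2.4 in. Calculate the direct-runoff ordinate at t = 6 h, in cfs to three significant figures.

By discrete convolution, Q_j = Σ (P_i / 1 in) · U_{j−i}.
At t = 6 h (j=4): Q = (1/1)·21.3 + (2.1/1)·29.6 + (2.4/1)·15.4 = 120 cfs.

Q ≈ 120 cfs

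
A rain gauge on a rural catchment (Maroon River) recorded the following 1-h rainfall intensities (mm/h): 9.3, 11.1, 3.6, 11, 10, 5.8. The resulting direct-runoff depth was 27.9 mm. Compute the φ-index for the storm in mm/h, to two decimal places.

Only the 5 blocks with intensity above φ contribute runoff: 9.3, 11.1, 11, 10, 5.8 mm/h.
Σ(I−φ)·Δt = d  ⇒  (9.3+11.1+11+10+5.8 − 5φ)·1 = 27.9
φ = (47.20 − 27.9/1) / 5 = 3.86 mm/h.

φ ≈ 3.86 mm/h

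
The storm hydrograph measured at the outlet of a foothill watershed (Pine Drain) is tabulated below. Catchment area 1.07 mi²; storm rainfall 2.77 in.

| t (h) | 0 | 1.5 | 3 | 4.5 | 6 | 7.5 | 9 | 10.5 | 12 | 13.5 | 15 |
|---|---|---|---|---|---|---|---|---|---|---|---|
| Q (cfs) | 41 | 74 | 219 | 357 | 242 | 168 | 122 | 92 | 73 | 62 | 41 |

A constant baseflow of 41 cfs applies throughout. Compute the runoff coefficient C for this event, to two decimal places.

C ≈ 0.82

ΣQ_DR = 1040 cfs; V = ΣQ_DR·Δt = 5.616 × 10^6 ft³.
Runoff depth d = V / A = 2.259 in.
C = d / P = 2.259 / 2.77 = 0.82.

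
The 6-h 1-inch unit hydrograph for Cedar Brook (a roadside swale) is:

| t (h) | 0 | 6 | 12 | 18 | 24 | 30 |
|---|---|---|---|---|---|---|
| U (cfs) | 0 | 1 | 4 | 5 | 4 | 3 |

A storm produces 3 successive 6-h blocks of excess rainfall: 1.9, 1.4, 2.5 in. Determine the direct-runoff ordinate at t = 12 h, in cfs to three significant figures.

By discrete convolution, Q_j = Σ (P_i / 1 in) · U_{j−i}.
At t = 12 h (j=2): Q = (1.9/1)·4 + (1.4/1)·1 + (2.5/1)·0 = 9.00 cfs.

Q ≈ 9.00 cfs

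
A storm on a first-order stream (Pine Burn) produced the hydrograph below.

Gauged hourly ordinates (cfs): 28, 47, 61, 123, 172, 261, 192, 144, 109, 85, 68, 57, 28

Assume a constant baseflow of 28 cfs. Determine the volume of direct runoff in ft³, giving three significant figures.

V ≈ 3.64 × 10^6 ft³

Direct-runoff ordinates (Q − Q_b): 0.0, 19.0, 33.0, 95.0, 144.0, 233.0, 164.0, 116.0, 81.0, 57.0, 40.0, 29.0, 0.0 cfs.
ΣQ_DR = 1011 cfs.
With Δt = 1 h = 3600 s, V = ΣQ_DR · Δt = 1011 × 3600 = 3.64 × 10^6 ft³.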